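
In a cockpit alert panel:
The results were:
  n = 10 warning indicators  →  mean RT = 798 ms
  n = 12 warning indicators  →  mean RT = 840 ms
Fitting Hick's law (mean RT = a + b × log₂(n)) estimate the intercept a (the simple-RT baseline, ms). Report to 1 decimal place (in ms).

The slope on a log₂ axis is (840 − 798) / (3.5850 − 3.3219) = 159.675 ms/bit.
a = RT₁ − b·log₂ n₁ = 798 − 159.675 × 3.3219 = 267.571 ms.

267.6 ms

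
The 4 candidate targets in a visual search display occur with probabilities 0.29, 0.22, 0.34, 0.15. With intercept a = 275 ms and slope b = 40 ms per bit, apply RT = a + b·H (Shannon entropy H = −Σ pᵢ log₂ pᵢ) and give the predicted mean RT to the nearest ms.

353 ms

Entropy contributions −pᵢ log₂ pᵢ: 0.5179, 0.4806, 0.5292, 0.4105; sum H = 1.9382 bits.
RT = a + bH = 275 + 40·1.9382 = 352.53 ms.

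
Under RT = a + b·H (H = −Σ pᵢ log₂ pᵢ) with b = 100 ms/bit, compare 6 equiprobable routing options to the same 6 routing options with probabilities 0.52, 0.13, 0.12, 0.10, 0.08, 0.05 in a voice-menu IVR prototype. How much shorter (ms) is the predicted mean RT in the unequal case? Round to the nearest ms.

Equiprobable entropy H₀ = log₂ 6 = 2.5850 bits.
Skewed entropy H = −Σ pᵢ log₂ pᵢ = 2.0801 bits.
ΔRT = b·(H₀ − H) = 100 × 0.5049 = 50.49 ms.

50 ms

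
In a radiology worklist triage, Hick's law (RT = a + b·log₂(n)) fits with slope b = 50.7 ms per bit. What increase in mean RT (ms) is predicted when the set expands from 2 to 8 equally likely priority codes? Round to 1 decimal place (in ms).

The intercept a cancels: ΔRT = b·(log₂ n₂ − log₂ n₁) = b·log₂(n₂/n₁).
log₂(8) − log₂(2) = log₂(8/2) = log₂(4) = 2.
ΔRT = 50.7 × 2.0000 = 101.400 ms.

101.4 ms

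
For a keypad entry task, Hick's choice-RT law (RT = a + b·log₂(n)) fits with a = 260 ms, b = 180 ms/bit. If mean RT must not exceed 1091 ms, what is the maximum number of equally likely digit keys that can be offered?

Set 260 + 180·log₂ n ≤ 1091 → log₂ n ≤ (1091 − 260)/180 = 4.6167.
So n ≤ 2^4.6167 = 24.533; the largest integer n is 24.

24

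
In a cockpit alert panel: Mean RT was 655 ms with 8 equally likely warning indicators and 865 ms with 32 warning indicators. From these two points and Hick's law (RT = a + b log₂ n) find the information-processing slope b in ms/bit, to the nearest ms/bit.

b = (RT₂ − RT₁)/(log₂ n₂ − log₂ n₁) = (865 − 655)/(5 − 3) = 105 ms/bit.

105 ms/bit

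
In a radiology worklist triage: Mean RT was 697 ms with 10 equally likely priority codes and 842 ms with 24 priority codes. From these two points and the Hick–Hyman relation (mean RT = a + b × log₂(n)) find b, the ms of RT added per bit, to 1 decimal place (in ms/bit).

b = (RT₂ − RT₁)/(log₂ n₂ − log₂ n₁) = (842 − 697)/(4.5850 − 3.3219) = 114.803 ms/bit.

114.8 ms/bit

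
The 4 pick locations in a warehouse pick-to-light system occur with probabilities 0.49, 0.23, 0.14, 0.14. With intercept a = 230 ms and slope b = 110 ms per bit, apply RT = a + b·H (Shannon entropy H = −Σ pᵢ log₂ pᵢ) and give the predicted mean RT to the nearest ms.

426 ms

H = 0.49·log₂(1/0.49) + 0.23·log₂(1/0.23) + 0.14·log₂(1/0.14) + 0.14·log₂(1/0.14) = 1.7862 bits.
RT = 230 + 110 × 1.7862 = 426.48 ms.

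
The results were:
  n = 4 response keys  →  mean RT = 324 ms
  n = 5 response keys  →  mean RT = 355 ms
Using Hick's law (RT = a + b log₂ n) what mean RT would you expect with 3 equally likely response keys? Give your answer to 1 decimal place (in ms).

284.0 ms

Solve the two-equation system in a and b:
  b = (355 − 324) / (log₂ 5 − log₂ 4) = 31 / (2.3219 − 2) = 96.295 ms/bit
  a = 324 − 96.295 × 2 = 131.410 ms
Then RT(3) = 131.410 + 96.295 × log₂ 3 = 131.410 + 96.295 × 1.5850 ≈ 284.034 ms.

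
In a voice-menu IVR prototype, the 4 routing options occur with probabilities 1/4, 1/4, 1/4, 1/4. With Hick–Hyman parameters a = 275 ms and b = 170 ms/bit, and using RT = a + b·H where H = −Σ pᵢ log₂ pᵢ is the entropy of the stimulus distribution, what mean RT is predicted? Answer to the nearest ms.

H = −Σ pᵢ log₂ pᵢ = 0.25·2 + 0.25·2 + 0.25·2 + 0.25·2 = 2.000 bits.
RT = 275 + 170 × 2.000 = 615.00 ms.

615 ms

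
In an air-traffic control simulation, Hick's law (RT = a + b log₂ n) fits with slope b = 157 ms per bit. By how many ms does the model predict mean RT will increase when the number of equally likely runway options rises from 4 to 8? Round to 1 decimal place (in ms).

157.0 ms

The intercept a cancels: ΔRT = b·(log₂ n₂ − log₂ n₁) = b·log₂(n₂/n₁).
log₂(8) − log₂(4) = log₂(8/4) = log₂(2) = 1.
ΔRT = 157 × 1.0000 = 157.000 ms.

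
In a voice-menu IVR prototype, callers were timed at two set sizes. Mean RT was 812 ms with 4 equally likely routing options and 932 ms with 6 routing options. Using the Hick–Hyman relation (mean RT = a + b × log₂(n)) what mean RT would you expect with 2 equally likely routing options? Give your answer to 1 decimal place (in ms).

606.9 ms

Solve the two-equation system in a and b:
  b = (932 − 812) / (log₂ 6 − log₂ 4) = 120 / (2.5850 − 2) = 205.141 ms/bit
  a = 812 − 205.141 × 2 = 401.717 ms
Then RT(2) = 401.717 + 205.141 × log₂ 2 = 401.717 + 205.141 × 1 ≈ 606.859 ms.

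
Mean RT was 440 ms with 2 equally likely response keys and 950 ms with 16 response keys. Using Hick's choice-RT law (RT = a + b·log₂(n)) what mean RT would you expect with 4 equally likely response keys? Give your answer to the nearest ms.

With log₂ n on the abscissa the relation is linear; from the two conditions:
  b = (950 − 440) / (log₂ 16 − log₂ 2) = 510 / (4 − 1) = 170 ms/bit
  a = 440 − 170 × 1 = 270 ms
Then RT(4) = 270 + 170 × log₂ 4 = 270 + 170 × 2 ≈ 610.000 ms.

610 ms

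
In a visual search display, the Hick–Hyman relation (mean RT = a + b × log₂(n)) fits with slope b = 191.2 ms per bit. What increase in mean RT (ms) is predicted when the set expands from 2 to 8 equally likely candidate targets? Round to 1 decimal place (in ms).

382.4 ms

The intercept a cancels: ΔRT = b·(log₂ n₂ − log₂ n₁) = b·log₂(n₂/n₁).
log₂(8) − log₂(2) = log₂(8/2) = log₂(4) = 2.
ΔRT = 191.2 × 2.0000 = 382.400 ms.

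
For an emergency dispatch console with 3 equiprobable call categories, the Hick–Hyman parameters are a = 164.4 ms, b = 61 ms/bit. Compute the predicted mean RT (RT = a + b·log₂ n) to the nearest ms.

log₂(3) = 1.5850 bits, so RT = 164.4 + 61 × 1.5850 ≈ 261.083 ms.

261 ms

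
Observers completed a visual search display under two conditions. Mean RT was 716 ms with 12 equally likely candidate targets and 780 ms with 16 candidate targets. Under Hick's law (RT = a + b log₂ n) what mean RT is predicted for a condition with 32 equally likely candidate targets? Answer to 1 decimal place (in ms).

934.2 ms

Solve the two-equation system in a and b:
  b = (780 − 716) / (log₂ 16 − log₂ 12) = 64 / (4 − 3.5850) = 154.203 ms/bit
  a = 716 − 154.203 × 3.5850 = 163.188 ms
Then RT(32) = 163.188 + 154.203 × log₂ 32 = 163.188 + 154.203 × 5 ≈ 934.203 ms.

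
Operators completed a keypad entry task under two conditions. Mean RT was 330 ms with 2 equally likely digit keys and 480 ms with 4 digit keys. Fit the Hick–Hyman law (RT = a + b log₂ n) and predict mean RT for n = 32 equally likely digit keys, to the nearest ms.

930 ms

Solve the two-equation system in a and b:
  b = (480 − 330) / (log₂ 4 − log₂ 2) = 150 / (2 − 1) = 150 ms/bit
  a = 330 − 150 × 1 = 180 ms
Then RT(32) = 180 + 150 × log₂ 32 = 180 + 150 × 5 ≈ 930.000 ms.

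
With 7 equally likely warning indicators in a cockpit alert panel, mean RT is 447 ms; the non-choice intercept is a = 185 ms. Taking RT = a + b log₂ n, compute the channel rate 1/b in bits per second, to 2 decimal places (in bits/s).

b = (447 − 185)/log₂ 7 = 262/2.8074 = 93.326 ms per bit = 0.09333 s/bit; the reciprocal is 10.715 bits/s.

10.72 bits/s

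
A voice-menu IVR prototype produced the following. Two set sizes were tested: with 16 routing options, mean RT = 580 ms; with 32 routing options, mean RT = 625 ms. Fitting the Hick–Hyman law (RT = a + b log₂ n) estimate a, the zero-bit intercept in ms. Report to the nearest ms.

400 ms

The slope on a log₂ axis is (625 − 580) / (5 − 4) = 45 ms/bit.
Intercept: a = 580 − 45·log₂(16) = 400.000 ms.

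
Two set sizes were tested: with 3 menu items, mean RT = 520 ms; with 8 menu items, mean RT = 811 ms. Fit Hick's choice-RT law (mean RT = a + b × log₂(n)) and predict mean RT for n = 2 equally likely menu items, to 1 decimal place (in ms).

With log₂ n on the abscissa the relation is linear; from the two conditions:
  b = (811 − 520) / (log₂ 8 − log₂ 3) = 291 / (3 − 1.5850) = 205.648 ms/bit
  a = 520 − 205.648 × 1.5850 = 194.055 ms
Then RT(2) = 194.055 + 205.648 × log₂ 2 = 194.055 + 205.648 × 1 ≈ 399.703 ms.

399.7 ms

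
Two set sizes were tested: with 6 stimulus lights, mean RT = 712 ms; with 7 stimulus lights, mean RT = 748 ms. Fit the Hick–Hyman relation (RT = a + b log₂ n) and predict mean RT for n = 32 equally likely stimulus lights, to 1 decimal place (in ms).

Solve the two-equation system in a and b:
  b = (748 − 712) / (log₂ 7 − log₂ 6) = 36 / (2.8074 − 2.5850) = 161.876 ms/bit
  a = 712 − 161.876 × 2.5850 = 293.557 ms
Then RT(32) = 293.557 + 161.876 × log₂ 32 = 293.557 + 161.876 × 5 ≈ 1102.937 ms.

1102.9 ms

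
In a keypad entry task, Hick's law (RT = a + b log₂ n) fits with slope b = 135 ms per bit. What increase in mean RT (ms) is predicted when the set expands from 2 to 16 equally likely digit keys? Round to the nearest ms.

The intercept a cancels: ΔRT = b·(log₂ n₂ − log₂ n₁) = b·log₂(n₂/n₁).
log₂(16) − log₂(2) = log₂(16/2) = log₂(8) = 3.
ΔRT = 135 × 3.0000 = 405.000 ms.

405 ms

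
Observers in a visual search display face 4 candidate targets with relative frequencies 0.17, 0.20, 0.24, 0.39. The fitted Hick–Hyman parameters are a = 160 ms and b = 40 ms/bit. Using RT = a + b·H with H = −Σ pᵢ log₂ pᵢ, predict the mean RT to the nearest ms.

237 ms

Entropy contributions −pᵢ log₂ pᵢ: 0.4346, 0.4644, 0.4941, 0.5298; sum H = 1.9229 bits.
RT = a + bH = 160 + 40·1.9229 = 236.92 ms.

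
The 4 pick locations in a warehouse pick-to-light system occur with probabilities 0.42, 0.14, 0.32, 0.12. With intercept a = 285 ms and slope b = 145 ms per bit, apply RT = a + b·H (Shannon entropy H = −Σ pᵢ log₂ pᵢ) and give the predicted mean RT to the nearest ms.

548 ms

H = 0.42·log₂(1/0.42) + 0.14·log₂(1/0.14) + 0.32·log₂(1/0.32) + 0.12·log₂(1/0.12) = 1.8159 bits.
RT = 285 + 145 × 1.8159 = 548.30 ms.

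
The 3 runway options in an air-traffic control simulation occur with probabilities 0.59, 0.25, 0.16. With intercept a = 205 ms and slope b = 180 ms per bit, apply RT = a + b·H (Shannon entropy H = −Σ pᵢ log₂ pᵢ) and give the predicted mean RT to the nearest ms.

H = 0.59·log₂(1/0.59) + 0.25·log₂(1/0.25) + 0.16·log₂(1/0.16) = 1.3721 bits.
RT = 205 + 180 × 1.3721 = 451.98 ms.

452 ms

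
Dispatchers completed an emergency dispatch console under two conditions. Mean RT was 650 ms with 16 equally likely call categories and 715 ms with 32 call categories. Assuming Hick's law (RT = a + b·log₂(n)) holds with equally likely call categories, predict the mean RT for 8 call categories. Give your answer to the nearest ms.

Fit slope and intercept:
  b = (715 − 650) / (log₂ 32 − log₂ 16) = 65 / (5 − 4) = 65 ms/bit
  a = 650 − 65 × 4 = 390 ms
Then RT(8) = 390 + 65 × log₂ 8 = 390 + 65 × 3 ≈ 585.000 ms.

585 ms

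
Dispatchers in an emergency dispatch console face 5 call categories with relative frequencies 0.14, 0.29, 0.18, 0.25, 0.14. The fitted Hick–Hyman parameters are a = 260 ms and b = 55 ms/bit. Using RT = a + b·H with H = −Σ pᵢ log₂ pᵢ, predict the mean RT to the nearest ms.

384 ms

H = 0.14·log₂(1/0.14) + 0.29·log₂(1/0.29) + 0.18·log₂(1/0.18) + 0.25·log₂(1/0.25) + 0.14·log₂(1/0.14) = 2.2574 bits.
RT = 260 + 55 × 2.2574 = 384.16 ms.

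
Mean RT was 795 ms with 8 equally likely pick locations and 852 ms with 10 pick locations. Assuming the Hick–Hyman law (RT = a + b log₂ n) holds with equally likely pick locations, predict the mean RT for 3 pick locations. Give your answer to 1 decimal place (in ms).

544.5 ms

With log₂ n on the abscissa the relation is linear; from the two conditions:
  b = (852 − 795) / (log₂ 10 − log₂ 8) = 57 / (3.3219 − 3) = 177.058 ms/bit
  a = 795 − 177.058 × 3 = 263.825 ms
Then RT(3) = 263.825 + 177.058 × log₂ 3 = 263.825 + 177.058 × 1.5850 ≈ 544.456 ms.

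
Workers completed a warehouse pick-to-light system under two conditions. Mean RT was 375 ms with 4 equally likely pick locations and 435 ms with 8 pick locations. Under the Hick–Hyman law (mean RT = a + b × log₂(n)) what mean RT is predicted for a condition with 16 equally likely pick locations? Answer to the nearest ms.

495 ms

RT is linear in log₂ n, so two points fix the line:
  b = (435 − 375) / (log₂ 8 − log₂ 4) = 60 / (3 − 2) = 60 ms/bit
  a = 375 − 60 × 2 = 255 ms
Then RT(16) = 255 + 60 × log₂ 16 = 255 + 60 × 4 ≈ 495.000 ms.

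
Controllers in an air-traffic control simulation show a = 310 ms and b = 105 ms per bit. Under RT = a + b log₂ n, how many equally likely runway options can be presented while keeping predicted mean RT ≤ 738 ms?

16

105·log₂ n ≤ 738 − 310 = 428, giving log₂ n ≤ 4.0762 and n ≤ 16.868. The largest whole number is 16.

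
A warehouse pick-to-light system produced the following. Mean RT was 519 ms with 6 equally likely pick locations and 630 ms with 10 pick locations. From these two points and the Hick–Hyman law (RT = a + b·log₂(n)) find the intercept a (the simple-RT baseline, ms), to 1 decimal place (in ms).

Slope: b = (630 − 519) / (log₂ 10 − log₂ 6) = 111/0.7370 = 150.618 ms/bit.
Intercept: a = 519 − 150.618·log₂(6) = 129.659 ms.

129.7 ms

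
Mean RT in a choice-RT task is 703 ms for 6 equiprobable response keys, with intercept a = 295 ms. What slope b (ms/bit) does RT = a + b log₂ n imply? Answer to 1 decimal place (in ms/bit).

157.8 ms/bit

6 alternatives carry log₂ 6 = 2.5850 bits; the choice cost is 703 − 295 = 408 ms, so b = 408/2.5850 = 157.836 ms/bit.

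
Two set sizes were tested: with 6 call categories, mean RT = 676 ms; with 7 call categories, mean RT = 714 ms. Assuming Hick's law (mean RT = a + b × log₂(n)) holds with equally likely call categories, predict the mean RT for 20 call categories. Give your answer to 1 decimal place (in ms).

972.8 ms

With log₂ n on the abscissa the relation is linear; from the two conditions:
  b = (714 − 676) / (log₂ 7 − log₂ 6) = 38 / (2.8074 − 2.5850) = 170.869 ms/bit
  a = 676 − 170.869 × 2.5850 = 234.310 ms
Then RT(20) = 234.310 + 170.869 × log₂ 20 = 234.310 + 170.869 × 4.3219 ≈ 972.794 ms.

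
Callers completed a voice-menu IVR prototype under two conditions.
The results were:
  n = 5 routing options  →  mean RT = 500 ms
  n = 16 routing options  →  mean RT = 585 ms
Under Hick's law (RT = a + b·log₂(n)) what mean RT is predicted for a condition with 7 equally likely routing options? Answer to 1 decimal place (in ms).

524.6 ms

With log₂ n on the abscissa the relation is linear; from the two conditions:
  b = (585 − 500) / (log₂ 16 − log₂ 5) = 85 / (4 − 2.3219) = 50.653 ms/bit
  a = 500 − 50.653 × 2.3219 = 382.387 ms
Then RT(7) = 382.387 + 50.653 × log₂ 7 = 382.387 + 50.653 × 2.8074 ≈ 524.589 ms.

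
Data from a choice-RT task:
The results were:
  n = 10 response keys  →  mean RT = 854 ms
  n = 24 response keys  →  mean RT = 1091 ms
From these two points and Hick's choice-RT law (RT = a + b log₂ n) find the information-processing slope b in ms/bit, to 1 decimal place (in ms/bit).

187.6 ms/bit

b = (RT₂ − RT₁)/(log₂ n₂ − log₂ n₁) = (1091 − 854)/(4.5850 − 3.3219) = 187.643 ms/bit.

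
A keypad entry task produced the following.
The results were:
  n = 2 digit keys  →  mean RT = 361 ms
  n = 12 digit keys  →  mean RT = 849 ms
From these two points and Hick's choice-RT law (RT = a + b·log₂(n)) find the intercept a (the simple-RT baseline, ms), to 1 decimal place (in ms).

b = (RT₂ − RT₁)/(log₂ n₂ − log₂ n₁) = (849 − 361)/(3.5850 − 1) = 188.784 ms/bit.
a = RT₁ − b·log₂ n₁ = 361 − 188.784 × 1 = 172.216 ms.

172.2 ms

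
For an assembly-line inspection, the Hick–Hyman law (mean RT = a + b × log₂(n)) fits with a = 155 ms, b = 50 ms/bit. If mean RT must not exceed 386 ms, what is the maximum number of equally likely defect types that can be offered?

24

50·log₂ n ≤ 386 − 155 = 231, giving log₂ n ≤ 4.6200 and n ≤ 24.590. The largest whole number is 24.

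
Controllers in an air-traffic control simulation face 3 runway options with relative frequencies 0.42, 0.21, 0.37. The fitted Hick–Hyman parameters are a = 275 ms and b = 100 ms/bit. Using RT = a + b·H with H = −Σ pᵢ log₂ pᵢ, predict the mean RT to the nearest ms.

H = 0.42·log₂(1/0.42) + 0.21·log₂(1/0.21) + 0.37·log₂(1/0.37) = 1.5292 bits.
RT = 275 + 100 × 1.5292 = 427.92 ms.

428 ms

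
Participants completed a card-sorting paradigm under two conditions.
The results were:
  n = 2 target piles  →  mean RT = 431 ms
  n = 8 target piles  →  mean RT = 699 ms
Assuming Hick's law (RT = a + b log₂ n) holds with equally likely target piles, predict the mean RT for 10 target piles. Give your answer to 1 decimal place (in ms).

With log₂ n on the abscissa the relation is linear; from the two conditions:
  b = (699 − 431) / (log₂ 8 − log₂ 2) = 268 / (3 − 1) = 134.000 ms/bit
  a = 431 − 134.000 × 1 = 297.000 ms
Then RT(10) = 297.000 + 134.000 × log₂ 10 = 297.000 + 134.000 × 3.3219 ≈ 742.138 ms.

742.1 ms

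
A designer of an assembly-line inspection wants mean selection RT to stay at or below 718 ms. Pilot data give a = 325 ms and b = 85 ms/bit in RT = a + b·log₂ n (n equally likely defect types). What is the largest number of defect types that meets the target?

24

Information budget: (718 − 325)/85 = 4.6235 bits, so n ≤ 2^4.6235 = 24.650 → at most 24.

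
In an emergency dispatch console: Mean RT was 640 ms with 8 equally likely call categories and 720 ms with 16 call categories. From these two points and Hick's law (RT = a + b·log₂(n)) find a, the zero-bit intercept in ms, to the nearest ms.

b = (RT₂ − RT₁)/(log₂ n₂ − log₂ n₁) = (720 − 640)/(4 − 3) = 80 ms/bit.
a = RT₁ − b·log₂ n₁ = 640 − 80 × 3 = 400.000 ms.

400 ms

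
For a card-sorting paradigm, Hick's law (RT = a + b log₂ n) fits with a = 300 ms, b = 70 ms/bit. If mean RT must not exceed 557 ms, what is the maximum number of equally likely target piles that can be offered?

12

Set 300 + 70·log₂ n ≤ 557 → log₂ n ≤ (557 − 300)/70 = 3.6714.
So n ≤ 2^3.6714 = 12.741; the largest integer n is 12.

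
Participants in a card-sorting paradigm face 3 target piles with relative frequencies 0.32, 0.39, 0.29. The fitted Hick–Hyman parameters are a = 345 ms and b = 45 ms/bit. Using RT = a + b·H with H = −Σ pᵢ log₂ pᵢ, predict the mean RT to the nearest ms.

Entropy contributions −pᵢ log₂ pᵢ: 0.5260, 0.5298, 0.5179; sum H = 1.5737 bits.
RT = a + bH = 345 + 45·1.5737 = 415.82 ms.

416 ms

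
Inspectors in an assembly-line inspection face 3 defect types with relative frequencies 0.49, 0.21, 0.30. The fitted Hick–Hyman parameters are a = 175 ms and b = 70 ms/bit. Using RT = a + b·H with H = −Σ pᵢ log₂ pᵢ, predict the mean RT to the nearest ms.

280 ms

Entropy contributions −pᵢ log₂ pᵢ: 0.5043, 0.4728, 0.5211; sum H = 1.4982 bits.
RT = a + bH = 175 + 70·1.4982 = 279.87 ms.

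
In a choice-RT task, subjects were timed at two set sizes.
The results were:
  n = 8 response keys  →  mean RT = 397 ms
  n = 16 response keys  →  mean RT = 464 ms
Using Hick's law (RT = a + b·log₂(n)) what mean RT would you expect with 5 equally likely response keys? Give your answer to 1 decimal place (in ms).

Solve the two-equation system in a and b:
  b = (464 − 397) / (log₂ 16 − log₂ 8) = 67 / (4 − 3) = 67.000 ms/bit
  a = 397 − 67.000 × 3 = 196.000 ms
Then RT(5) = 196.000 + 67.000 × log₂ 5 = 196.000 + 67.000 × 2.3219 ≈ 351.569 ms.

351.6 ms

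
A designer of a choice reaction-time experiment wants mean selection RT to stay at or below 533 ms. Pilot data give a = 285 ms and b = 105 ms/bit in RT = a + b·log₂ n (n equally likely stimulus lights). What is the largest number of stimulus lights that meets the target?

5

Set 285 + 105·log₂ n ≤ 533 → log₂ n ≤ (533 − 285)/105 = 2.3619.
So n ≤ 2^2.3619 = 5.140; the largest integer n is 5.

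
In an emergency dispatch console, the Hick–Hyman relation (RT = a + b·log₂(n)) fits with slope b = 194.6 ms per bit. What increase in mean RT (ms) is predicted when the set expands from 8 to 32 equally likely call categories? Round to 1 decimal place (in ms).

389.2 ms

The intercept a cancels: ΔRT = b·(log₂ n₂ − log₂ n₁) = b·log₂(n₂/n₁).
log₂(32) − log₂(8) = log₂(32/8) = log₂(4) = 2.
ΔRT = 194.6 × 2.0000 = 389.200 ms.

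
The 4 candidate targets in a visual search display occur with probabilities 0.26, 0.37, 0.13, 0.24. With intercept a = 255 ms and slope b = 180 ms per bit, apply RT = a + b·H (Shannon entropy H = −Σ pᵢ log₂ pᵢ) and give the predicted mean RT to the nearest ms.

Entropy contributions −pᵢ log₂ pᵢ: 0.5053, 0.5307, 0.3826, 0.4941; sum H = 1.9128 bits.
RT = a + bH = 255 + 180·1.9128 = 599.30 ms.

599 ms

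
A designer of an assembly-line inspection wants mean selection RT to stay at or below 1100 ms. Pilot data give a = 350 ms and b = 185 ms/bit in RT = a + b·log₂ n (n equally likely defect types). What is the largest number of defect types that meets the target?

Set 350 + 185·log₂ n ≤ 1100 → log₂ n ≤ (1100 − 350)/185 = 4.0541.
So n ≤ 2^4.0541 = 16.611; the largest integer n is 16.

16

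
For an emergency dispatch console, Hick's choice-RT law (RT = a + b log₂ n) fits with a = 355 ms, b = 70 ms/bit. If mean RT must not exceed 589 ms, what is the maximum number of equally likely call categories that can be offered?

10

Set 355 + 70·log₂ n ≤ 589 → log₂ n ≤ (589 − 355)/70 = 3.3429.
So n ≤ 2^3.3429 = 10.146; the largest integer n is 10.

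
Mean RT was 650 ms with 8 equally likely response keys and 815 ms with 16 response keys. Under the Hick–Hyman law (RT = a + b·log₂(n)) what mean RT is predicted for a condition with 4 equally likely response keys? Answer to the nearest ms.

Fit slope and intercept:
  b = (815 − 650) / (log₂ 16 − log₂ 8) = 165 / (4 − 3) = 165 ms/bit
  a = 650 − 165 × 3 = 155 ms
Then RT(4) = 155 + 165 × log₂ 4 = 155 + 165 × 2 ≈ 485.000 ms.

485 ms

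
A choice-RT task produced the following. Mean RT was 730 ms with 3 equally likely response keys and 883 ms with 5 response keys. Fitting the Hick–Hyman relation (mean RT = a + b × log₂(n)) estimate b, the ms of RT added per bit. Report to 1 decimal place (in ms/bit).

207.6 ms/bit

Slope: b = (883 − 730) / (log₂ 5 − log₂ 3) = 153/0.7370 = 207.608 ms/bit.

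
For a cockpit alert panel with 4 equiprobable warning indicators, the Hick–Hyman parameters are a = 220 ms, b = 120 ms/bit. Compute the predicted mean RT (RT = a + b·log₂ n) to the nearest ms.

460 ms

log₂(4) = 2 bits, so RT = 220 + 120 × 2 ≈ 460.000 ms.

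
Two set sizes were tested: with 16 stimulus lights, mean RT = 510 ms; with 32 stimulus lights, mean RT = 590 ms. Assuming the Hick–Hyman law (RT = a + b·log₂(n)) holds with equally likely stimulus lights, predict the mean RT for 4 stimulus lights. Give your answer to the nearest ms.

350 ms

Solve the two-equation system in a and b:
  b = (590 − 510) / (log₂ 32 − log₂ 16) = 80 / (5 − 4) = 80 ms/bit
  a = 510 − 80 × 4 = 190 ms
Then RT(4) = 190 + 80 × log₂ 4 = 190 + 80 × 2 ≈ 350.000 ms.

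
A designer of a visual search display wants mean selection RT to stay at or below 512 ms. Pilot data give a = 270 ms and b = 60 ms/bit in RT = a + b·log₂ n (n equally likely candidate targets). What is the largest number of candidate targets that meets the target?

16

Information budget: (512 − 270)/60 = 4.0333 bits, so n ≤ 2^4.0333 = 16.374 → at most 16.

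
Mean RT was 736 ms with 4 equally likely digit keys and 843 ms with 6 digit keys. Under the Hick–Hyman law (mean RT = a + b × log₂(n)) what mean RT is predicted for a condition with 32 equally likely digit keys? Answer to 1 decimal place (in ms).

1284.8 ms

Solve the two-equation system in a and b:
  b = (843 − 736) / (log₂ 6 − log₂ 4) = 107 / (2.5850 − 2) = 182.918 ms/bit
  a = 736 − 182.918 × 2 = 370.165 ms
Then RT(32) = 370.165 + 182.918 × log₂ 32 = 370.165 + 182.918 × 5 ≈ 1284.753 ms.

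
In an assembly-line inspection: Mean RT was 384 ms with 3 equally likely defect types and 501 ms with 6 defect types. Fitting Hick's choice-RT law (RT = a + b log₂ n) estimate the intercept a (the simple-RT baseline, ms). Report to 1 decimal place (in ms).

198.6 ms

b = (RT₂ − RT₁)/(log₂ n₂ − log₂ n₁) = (501 − 384)/(2.5850 − 1.5850) = 117.000 ms/bit.
a = RT₁ − b·log₂ n₁ = 384 − 117.000 × 1.5850 = 198.559 ms.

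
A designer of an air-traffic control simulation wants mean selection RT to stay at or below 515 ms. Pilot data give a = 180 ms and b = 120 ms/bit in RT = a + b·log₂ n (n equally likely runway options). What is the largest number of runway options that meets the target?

120·log₂ n ≤ 515 − 180 = 335, giving log₂ n ≤ 2.7917 and n ≤ 6.924. The largest whole number is 6.

6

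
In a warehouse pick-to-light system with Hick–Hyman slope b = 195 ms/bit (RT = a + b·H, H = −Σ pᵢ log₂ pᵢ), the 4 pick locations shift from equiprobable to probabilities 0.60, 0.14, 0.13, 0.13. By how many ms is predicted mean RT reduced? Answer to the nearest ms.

77 ms

Equiprobable entropy H₀ = log₂ 4 = 2.0000 bits.
Skewed entropy H = −Σ pᵢ log₂ pᵢ = 1.6046 bits.
ΔRT = b·(H₀ − H) = 195 × 0.3954 = 77.11 ms.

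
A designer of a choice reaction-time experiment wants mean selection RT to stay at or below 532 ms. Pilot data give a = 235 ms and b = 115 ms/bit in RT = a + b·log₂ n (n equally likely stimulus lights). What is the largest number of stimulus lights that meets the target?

Set 235 + 115·log₂ n ≤ 532 → log₂ n ≤ (532 − 235)/115 = 2.5826.
So n ≤ 2^2.5826 = 5.990; the largest integer n is 5.

5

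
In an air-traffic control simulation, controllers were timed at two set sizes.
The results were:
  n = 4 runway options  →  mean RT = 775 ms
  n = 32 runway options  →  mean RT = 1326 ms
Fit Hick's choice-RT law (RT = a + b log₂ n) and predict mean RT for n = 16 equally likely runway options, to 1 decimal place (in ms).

1142.3 ms

With log₂ n on the abscissa the relation is linear; from the two conditions:
  b = (1326 − 775) / (log₂ 32 − log₂ 4) = 551 / (5 − 2) = 183.667 ms/bit
  a = 775 − 183.667 × 2 = 407.667 ms
Then RT(16) = 407.667 + 183.667 × log₂ 16 = 407.667 + 183.667 × 4 ≈ 1142.333 ms.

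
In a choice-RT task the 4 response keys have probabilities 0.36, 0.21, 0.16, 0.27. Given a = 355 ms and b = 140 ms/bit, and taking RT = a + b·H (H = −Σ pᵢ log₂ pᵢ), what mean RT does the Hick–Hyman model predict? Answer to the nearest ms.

H = 0.36·log₂(1/0.36) + 0.21·log₂(1/0.21) + 0.16·log₂(1/0.16) + 0.27·log₂(1/0.27) = 1.9365 bits.
RT = 355 + 140 × 1.9365 = 626.11 ms.

626 ms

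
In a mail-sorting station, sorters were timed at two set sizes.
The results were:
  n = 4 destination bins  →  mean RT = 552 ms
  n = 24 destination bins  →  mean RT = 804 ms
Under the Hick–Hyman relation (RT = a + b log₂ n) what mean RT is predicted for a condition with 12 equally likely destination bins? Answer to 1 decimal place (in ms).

RT is linear in log₂ n, so two points fix the line:
  b = (804 − 552) / (log₂ 24 − log₂ 4) = 252 / (4.5850 − 2) = 97.487 ms/bit
  a = 552 − 97.487 × 2 = 357.026 ms
Then RT(12) = 357.026 + 97.487 × log₂ 12 = 357.026 + 97.487 × 3.5850 ≈ 706.513 ms.

706.5 ms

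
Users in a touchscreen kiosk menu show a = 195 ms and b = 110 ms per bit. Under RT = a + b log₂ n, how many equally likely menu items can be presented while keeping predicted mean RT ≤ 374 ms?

3

Set 195 + 110·log₂ n ≤ 374 → log₂ n ≤ (374 − 195)/110 = 1.6273.
So n ≤ 2^1.6273 = 3.089; the largest integer n is 3.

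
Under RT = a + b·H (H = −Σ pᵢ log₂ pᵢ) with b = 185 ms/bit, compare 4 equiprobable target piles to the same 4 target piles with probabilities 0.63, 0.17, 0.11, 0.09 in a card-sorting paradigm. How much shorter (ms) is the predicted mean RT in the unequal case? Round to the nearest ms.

Equiprobable entropy H₀ = log₂ 4 = 2.0000 bits.
Skewed entropy H = −Σ pᵢ log₂ pᵢ = 1.5175 bits.
ΔRT = b·(H₀ − H) = 185 × 0.4825 = 89.27 ms.

89 ms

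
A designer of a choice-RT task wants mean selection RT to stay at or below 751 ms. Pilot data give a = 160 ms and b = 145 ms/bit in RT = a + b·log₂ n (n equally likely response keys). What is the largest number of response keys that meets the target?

145·log₂ n ≤ 751 − 160 = 591, giving log₂ n ≤ 4.0759 and n ≤ 16.864. The largest whole number is 16.

16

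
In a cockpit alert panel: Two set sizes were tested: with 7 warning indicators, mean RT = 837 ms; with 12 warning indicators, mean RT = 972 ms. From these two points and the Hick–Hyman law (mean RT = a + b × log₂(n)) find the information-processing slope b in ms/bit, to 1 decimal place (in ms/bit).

173.6 ms/bit

The slope on a log₂ axis is (972 − 837) / (3.5850 − 2.8074) = 173.609 ms/bit.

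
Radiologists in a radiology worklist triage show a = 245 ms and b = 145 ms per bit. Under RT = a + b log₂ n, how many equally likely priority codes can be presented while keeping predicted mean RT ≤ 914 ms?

145·log₂ n ≤ 914 − 245 = 669, giving log₂ n ≤ 4.6138 and n ≤ 24.484. The largest whole number is 24.

24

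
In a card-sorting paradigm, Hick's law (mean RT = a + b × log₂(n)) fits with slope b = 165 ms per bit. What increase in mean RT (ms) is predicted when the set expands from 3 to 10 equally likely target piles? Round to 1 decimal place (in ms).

286.6 ms

Only the slope matters, since a is common to both: ΔRT = b·log₂(n₂/n₁).
log₂(10) − log₂(3) = 3.3219 − 1.5850 = 1.7370.
ΔRT = 165 × 1.7370 = 286.599 ms.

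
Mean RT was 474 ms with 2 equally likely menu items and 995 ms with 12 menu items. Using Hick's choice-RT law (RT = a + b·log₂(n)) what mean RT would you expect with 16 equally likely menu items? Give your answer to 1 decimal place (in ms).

RT is linear in log₂ n, so two points fix the line:
  b = (995 − 474) / (log₂ 12 − log₂ 2) = 521 / (3.5850 − 1) = 201.550 ms/bit
  a = 474 − 201.550 × 1 = 272.450 ms
Then RT(16) = 272.450 + 201.550 × log₂ 16 = 272.450 + 201.550 × 4 ≈ 1078.651 ms.

1078.7 ms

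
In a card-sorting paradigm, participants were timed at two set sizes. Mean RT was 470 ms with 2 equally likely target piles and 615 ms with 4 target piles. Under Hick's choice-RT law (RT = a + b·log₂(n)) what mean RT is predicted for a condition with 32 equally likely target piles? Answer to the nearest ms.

1050 ms

With log₂ n on the abscissa the relation is linear; from the two conditions:
  b = (615 − 470) / (log₂ 4 − log₂ 2) = 145 / (2 − 1) = 145 ms/bit
  a = 470 − 145 × 1 = 325 ms
Then RT(32) = 325 + 145 × log₂ 32 = 325 + 145 × 5 ≈ 1050.000 ms.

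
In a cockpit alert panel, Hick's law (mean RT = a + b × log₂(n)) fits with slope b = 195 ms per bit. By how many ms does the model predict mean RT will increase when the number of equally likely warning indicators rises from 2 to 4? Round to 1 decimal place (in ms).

ΔRT = (a + b log₂ n₂) − (a + b log₂ n₁) = b·(log₂ n₂ − log₂ n₁).
log₂(4) − log₂(2) = log₂(4/2) = log₂(2) = 1.
ΔRT = 195 × 1.0000 = 195.000 ms.

195.0 ms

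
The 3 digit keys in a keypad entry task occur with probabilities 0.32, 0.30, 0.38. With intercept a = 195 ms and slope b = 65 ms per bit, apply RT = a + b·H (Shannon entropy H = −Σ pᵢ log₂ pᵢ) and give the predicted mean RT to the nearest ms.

298 ms

H = 0.32·log₂(1/0.32) + 0.30·log₂(1/0.30) + 0.38·log₂(1/0.38) = 1.5776 bits.
RT = 195 + 65 × 1.5776 = 297.54 ms.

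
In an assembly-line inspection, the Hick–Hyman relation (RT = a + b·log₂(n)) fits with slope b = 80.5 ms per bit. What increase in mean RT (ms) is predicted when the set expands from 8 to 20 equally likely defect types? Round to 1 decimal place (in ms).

106.4 ms

ΔRT = (a + b log₂ n₂) − (a + b log₂ n₁) = b·(log₂ n₂ − log₂ n₁).
log₂(20) − log₂(8) = 4.3219 − 3 = 1.3219.
ΔRT = 80.5 × 1.3219 = 106.415 ms.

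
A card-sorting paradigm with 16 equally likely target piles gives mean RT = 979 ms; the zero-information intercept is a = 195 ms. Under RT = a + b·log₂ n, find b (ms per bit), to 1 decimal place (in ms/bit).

196.0 ms/bit

b = (979 − 195) / log₂(16) = 784 / 4 = 196.000 ms/bit.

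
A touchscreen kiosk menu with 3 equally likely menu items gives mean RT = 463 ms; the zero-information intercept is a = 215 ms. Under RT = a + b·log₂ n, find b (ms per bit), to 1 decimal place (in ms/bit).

156.5 ms/bit

3 alternatives carry log₂ 3 = 1.5850 bits; the choice cost is 463 − 215 = 248 ms, so b = 248/1.5850 = 156.471 ms/bit.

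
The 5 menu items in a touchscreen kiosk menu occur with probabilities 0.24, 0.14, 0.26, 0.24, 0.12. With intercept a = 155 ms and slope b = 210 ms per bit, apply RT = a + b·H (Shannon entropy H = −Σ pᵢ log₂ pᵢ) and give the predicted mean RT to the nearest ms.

629 ms

Entropy contributions −pᵢ log₂ pᵢ: 0.4941, 0.3971, 0.5053, 0.4941, 0.3671; sum H = 2.2577 bits.
RT = a + bH = 155 + 210·2.2577 = 629.12 ms.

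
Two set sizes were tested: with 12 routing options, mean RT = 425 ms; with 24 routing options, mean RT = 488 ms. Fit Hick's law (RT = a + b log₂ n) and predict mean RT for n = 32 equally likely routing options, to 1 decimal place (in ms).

514.1 ms

Fit slope and intercept:
  b = (488 − 425) / (log₂ 24 − log₂ 12) = 63 / (4.5850 − 3.5850) = 63.000 ms/bit
  a = 425 − 63.000 × 3.5850 = 199.147 ms
Then RT(32) = 199.147 + 63.000 × log₂ 32 = 199.147 + 63.000 × 5 ≈ 514.147 ms.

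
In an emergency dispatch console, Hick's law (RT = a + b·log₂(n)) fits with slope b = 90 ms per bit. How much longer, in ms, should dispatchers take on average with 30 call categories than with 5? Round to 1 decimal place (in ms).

232.6 ms

ΔRT = (a + b log₂ n₂) − (a + b log₂ n₁) = b·(log₂ n₂ − log₂ n₁).
log₂(30) − log₂(5) = 4.9069 − 2.3219 = 2.5850.
ΔRT = 90 × 2.5850 = 232.647 ms.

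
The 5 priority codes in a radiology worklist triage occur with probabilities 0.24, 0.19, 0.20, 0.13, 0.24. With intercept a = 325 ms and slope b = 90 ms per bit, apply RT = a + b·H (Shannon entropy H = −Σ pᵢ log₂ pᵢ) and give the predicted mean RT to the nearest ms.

Entropy contributions −pᵢ log₂ pᵢ: 0.4941, 0.4552, 0.4644, 0.3826, 0.4941; sum H = 2.2905 bits.
RT = a + bH = 325 + 90·2.2905 = 531.15 ms.

531 ms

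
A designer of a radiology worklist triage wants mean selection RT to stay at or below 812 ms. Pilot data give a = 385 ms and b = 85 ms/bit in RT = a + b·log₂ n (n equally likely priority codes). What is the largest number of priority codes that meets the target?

Information budget: (812 − 385)/85 = 5.0235 bits, so n ≤ 2^5.0235 = 32.526 → at most 32.

32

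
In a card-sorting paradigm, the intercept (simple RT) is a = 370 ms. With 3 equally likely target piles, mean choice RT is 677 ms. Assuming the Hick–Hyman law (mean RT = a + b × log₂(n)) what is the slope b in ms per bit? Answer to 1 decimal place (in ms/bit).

3 alternatives carry log₂ 3 = 1.5850 bits; the choice cost is 677 − 370 = 307 ms, so b = 307/1.5850 = 193.695 ms/bit.

193.7 ms/bit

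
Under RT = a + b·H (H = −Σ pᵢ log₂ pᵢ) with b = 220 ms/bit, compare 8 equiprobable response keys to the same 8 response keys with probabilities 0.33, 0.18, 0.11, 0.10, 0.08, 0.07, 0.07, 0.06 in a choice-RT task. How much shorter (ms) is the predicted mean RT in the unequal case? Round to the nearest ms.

60 ms

The RT saving is b·ΔH. Equiprobable H₀ = log₂(8) = 3.0000 bits; with the given probabilities H = 2.7278 bits.
b·(H₀ − H) = 220 × (3.0000 − 2.7278) = 59.89 ms.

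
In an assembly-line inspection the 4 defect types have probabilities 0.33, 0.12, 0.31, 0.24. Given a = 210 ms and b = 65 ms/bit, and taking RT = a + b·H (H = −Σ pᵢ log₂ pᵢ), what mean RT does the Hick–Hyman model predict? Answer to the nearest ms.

334 ms

Entropy contributions −pᵢ log₂ pᵢ: 0.5278, 0.3671, 0.5238, 0.4941; sum H = 1.9128 bits.
RT = a + bH = 210 + 65·1.9128 = 334.33 ms.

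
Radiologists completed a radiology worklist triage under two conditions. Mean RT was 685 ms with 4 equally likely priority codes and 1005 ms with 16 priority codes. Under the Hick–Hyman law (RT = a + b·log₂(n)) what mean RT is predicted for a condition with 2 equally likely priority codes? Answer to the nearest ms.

525 ms

Solve the two-equation system in a and b:
  b = (1005 − 685) / (log₂ 16 − log₂ 4) = 320 / (4 − 2) = 160 ms/bit
  a = 685 − 160 × 2 = 365 ms
Then RT(2) = 365 + 160 × log₂ 2 = 365 + 160 × 1 ≈ 525.000 ms.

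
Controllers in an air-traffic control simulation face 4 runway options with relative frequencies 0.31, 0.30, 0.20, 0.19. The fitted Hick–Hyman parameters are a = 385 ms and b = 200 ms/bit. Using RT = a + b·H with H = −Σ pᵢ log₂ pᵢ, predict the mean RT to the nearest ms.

H = 0.31·log₂(1/0.31) + 0.30·log₂(1/0.30) + 0.20·log₂(1/0.20) + 0.19·log₂(1/0.19) = 1.9645 bits.
RT = 385 + 200 × 1.9645 = 777.90 ms.

778 ms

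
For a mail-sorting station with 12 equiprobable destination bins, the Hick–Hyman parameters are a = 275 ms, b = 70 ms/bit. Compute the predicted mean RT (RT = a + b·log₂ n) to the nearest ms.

526 ms

log₂(12) = 3.5850 bits, so RT = 275 + 70 × 3.5850 ≈ 525.947 ms.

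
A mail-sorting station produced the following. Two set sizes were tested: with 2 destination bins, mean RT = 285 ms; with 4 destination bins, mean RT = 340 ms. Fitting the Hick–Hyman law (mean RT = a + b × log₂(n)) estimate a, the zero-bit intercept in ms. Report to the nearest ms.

b = (RT₂ − RT₁)/(log₂ n₂ − log₂ n₁) = (340 − 285)/(2 − 1) = 55 ms/bit.
Intercept: a = 285 − 55·log₂(2) = 230.000 ms.

230 ms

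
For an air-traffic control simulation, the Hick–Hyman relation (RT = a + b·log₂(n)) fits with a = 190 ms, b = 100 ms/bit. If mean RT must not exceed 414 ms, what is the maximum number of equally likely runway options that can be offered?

Set 190 + 100·log₂ n ≤ 414 → log₂ n ≤ (414 − 190)/100 = 2.2400.
So n ≤ 2^2.2400 = 4.724; the largest integer n is 4.

4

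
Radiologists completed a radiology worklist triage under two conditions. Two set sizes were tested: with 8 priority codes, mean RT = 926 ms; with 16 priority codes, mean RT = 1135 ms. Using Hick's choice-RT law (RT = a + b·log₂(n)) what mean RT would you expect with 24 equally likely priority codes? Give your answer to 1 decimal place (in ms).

RT is linear in log₂ n, so two points fix the line:
  b = (1135 − 926) / (log₂ 16 − log₂ 8) = 209 / (4 − 3) = 209.000 ms/bit
  a = 926 − 209.000 × 3 = 299.000 ms
Then RT(24) = 299.000 + 209.000 × log₂ 24 = 299.000 + 209.000 × 4.5850 ≈ 1257.257 ms.

1257.3 ms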